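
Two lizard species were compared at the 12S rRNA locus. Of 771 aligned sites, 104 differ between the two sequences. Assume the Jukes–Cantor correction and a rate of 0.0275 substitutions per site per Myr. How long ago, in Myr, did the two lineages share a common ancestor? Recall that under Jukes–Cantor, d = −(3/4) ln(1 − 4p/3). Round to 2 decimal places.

2.70

p = 104/771 ≈ 0.13489.
d = −(3/4) ln(1 − 4p/3) = −0.75 ln(1 − 0.179853) = −0.75 ln(0.820147)
  = −0.75 × (-0.198272) = 0.148704 substitutions/site.
Under a molecular clock d = 2μt, so t = d/(2μ) = 0.148704 / (2 × 0.0275) = 2.70 Myr.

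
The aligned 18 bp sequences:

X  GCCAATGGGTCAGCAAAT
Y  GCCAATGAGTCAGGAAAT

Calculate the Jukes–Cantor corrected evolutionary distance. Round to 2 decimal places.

0.12

The sequences differ at 2 of 18 sites (8, 14), so p = 2/18 ≈ 0.111111.
d = −(3/4) ln(1 − 4p/3) = −0.75 ln(1 − 0.148148) = −0.75 ln(0.851852)
  = −0.75 × (-0.160342) = 0.120257 substitutions/site.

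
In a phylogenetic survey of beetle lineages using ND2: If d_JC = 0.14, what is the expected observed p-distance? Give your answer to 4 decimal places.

p = (3/4)(1 − e^(−4d/3)) = 0.75 × (1 − e^(-0.186667)) = 0.75 × (1 − 0.829720) = 0.127710.

0.1277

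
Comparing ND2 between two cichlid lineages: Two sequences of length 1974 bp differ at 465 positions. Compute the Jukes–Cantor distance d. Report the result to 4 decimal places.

p = 465/1974 ≈ 0.235562.
d = −(3/4) ln(1 − 4p/3) = −0.75 ln(1 − 0.314083) = −0.75 ln(0.685917)
  = −0.75 × (-0.376999) = 0.282749 substitutions/site.

0.2827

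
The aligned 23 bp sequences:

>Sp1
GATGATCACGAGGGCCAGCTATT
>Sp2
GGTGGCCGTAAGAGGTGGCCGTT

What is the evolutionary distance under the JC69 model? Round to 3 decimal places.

0.892

The sequences differ at 12 of 23 sites, so p = 12/23 ≈ 0.521739.
d = −(3/4) ln(1 − 4p/3) = −0.75 ln(1 − 0.695652) = −0.75 ln(0.304348)
  = −0.75 × (-1.189583) = 0.892187 substitutions/site.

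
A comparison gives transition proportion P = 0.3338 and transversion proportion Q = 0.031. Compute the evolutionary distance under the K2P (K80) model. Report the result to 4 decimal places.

Under the Kimura two-parameter model, d = −½ ln(1 − 2P − Q) − ¼ ln(1 − 2Q).
1 − 2P − Q = 0.3014, giving −½ ln(0.3014) = 0.599658.
1 − 2Q = 0.938, giving −¼ ln(0.938) = 0.016001.
d = 0.599658 + 0.016001 = 0.615659.

0.6157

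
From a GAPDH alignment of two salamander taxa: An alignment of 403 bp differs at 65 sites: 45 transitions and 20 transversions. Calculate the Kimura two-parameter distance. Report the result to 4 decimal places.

0.1855

P = 45/403 ≈ 0.111663 and Q = 20/403 ≈ 0.049628.
Under the Kimura two-parameter model, d = −½ ln(1 − 2P − Q) − ¼ ln(1 − 2Q).
1 − 2P − Q = 0.727046, giving −½ ln(0.727046) = 0.159383.
1 − 2Q = 0.900744, giving −¼ ln(0.900744) = 0.026134.
d = 0.159383 + 0.026134 = 0.185517.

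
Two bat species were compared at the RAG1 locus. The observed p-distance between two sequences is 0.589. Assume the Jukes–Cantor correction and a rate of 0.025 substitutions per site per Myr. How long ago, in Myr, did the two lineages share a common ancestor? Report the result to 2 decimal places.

23.08

d = −(3/4) ln(1 − 4p/3) = −0.75 ln(1 − 0.785333) = −0.75 ln(0.214667)
  = −0.75 × (-1.538667) = 1.154000 substitutions/site.
Under a molecular clock d = 2μt, so t = d/(2μ) = 1.154000 / (2 × 0.025) = 23.08 Myr.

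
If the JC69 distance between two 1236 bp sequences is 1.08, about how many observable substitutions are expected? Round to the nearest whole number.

707

Invert JC69: p = (3/4)(1 − e^(−4d/3)) = 0.75 × (1 − e^(-1.44)) = 0.75 × (1 − 0.236928) = 0.572304.
Expected differing sites = pL ≈ 0.572304 × 1236 = 707.367744 ≈ 707.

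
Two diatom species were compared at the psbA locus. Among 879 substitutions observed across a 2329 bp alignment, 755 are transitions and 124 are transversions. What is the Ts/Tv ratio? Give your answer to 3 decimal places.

R = 755/124 = 6.088709… ≈ 6.089 (to 3 d.p.).

6.089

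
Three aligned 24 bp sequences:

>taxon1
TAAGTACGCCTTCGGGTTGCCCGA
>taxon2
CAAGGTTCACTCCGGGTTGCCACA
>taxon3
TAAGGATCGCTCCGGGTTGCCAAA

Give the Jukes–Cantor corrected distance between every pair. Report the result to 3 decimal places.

taxon1–taxon2: 9/24 sites differ → p = 0.375, d = −0.75 ln(1 − 0.5) = 0.519860 ≈ 0.520.
taxon1–taxon3: 7/24 sites differ → p ≈ 0.291667, d = −0.75 ln(1 − 0.388889) = 0.369358 ≈ 0.369.
taxon2–taxon3: 4/24 sites differ → p ≈ 0.166667, d = −0.75 ln(1 − 0.222223) = 0.188487 ≈ 0.188.

d(taxon1,taxon2) = 0.520, d(taxon1,taxon3) = 0.369, d(taxon2,taxon3) = 0.188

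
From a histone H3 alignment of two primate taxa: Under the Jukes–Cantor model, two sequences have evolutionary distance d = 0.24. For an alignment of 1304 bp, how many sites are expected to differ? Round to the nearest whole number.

Invert JC69: p = (3/4)(1 − e^(−4d/3)) = 0.75 × (1 − e^(-0.32)) = 0.75 × (1 − 0.726149) = 0.205388.
Expected differing sites = pL ≈ 0.205388 × 1304 = 267.825952 ≈ 268.

268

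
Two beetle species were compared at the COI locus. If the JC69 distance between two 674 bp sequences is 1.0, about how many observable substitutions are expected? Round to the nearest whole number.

372

Invert JC69: p = (3/4)(1 − e^(−4d/3)) = 0.75 × (1 − e^(-1.333333)) = 0.75 × (1 − 0.263597) = 0.552302.
Expected differing sites = pL ≈ 0.552302 × 674 = 372.251548 ≈ 372.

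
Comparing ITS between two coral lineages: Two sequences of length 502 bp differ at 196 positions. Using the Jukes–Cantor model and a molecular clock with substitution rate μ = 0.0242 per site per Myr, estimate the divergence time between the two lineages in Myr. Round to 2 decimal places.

p = 196/502 ≈ 0.390438.
d = −(3/4) ln(1 − 4p/3) = −0.75 ln(1 − 0.520584) = −0.75 ln(0.479416)
  = −0.75 × (-0.735187) = 0.551390 substitutions/site.
Under a molecular clock d = 2μt, so t = d/(2μ) = 0.551390 / (2 × 0.0242) = 11.39 Myr.

11.39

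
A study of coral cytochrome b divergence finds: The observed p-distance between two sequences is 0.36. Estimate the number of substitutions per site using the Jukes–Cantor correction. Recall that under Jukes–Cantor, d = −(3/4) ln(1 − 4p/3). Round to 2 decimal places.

0.49

d = −(3/4) ln(1 − 4p/3) = −0.75 ln(1 − 0.48) = −0.75 ln(0.52)
  = −0.75 × (-0.653926) = 0.490445 substitutions/site.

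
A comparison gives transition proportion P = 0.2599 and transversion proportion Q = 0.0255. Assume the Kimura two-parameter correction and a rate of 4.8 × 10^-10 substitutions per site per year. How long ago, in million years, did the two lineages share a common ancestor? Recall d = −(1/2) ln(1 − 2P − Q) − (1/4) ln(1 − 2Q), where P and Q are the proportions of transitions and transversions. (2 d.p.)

424.11

Under the Kimura two-parameter model, d = −½ ln(1 − 2P − Q) − ¼ ln(1 − 2Q).
1 − 2P − Q = 0.4547, giving −½ ln(0.4547) = 0.394059.
1 − 2Q = 0.949, giving −¼ ln(0.949) = 0.013087.
d = 0.394059 + 0.013087 = 0.407146.
Under a molecular clock d = 2μt, so t = d/(2μ) = 0.407146 / (2 × 4.8 × 10^-10) = 424.11 million years.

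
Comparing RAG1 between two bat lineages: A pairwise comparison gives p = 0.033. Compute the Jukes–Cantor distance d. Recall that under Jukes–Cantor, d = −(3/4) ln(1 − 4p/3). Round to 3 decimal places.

d = −(3/4) ln(1 − 4p/3) = −0.75 ln(1 − 0.044) = −0.75 ln(0.956)
  = −0.75 × (-0.044997) = 0.033748 substitutions/site.

0.034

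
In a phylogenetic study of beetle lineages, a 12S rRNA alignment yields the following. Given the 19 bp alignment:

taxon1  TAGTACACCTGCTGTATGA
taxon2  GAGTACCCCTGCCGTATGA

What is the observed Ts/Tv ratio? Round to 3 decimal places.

Transitions are A↔G and C↔T; transversions are all other mismatches.
Transitions: 1. Transversions: 2.
R = 1/2 = 0.500.

0.500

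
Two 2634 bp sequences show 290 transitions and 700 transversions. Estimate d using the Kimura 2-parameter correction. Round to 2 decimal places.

0.52

P = 290/2634 ≈ 0.110099 and Q = 700/2634 ≈ 0.265756.
Under the Kimura two-parameter model, d = −½ ln(1 − 2P − Q) − ¼ ln(1 − 2Q).
1 − 2P − Q = 0.514046, giving −½ ln(0.514046) = 0.332721.
1 − 2Q = 0.468488, giving −¼ ln(0.468488) = 0.189561.
d = 0.332721 + 0.189561 = 0.522282.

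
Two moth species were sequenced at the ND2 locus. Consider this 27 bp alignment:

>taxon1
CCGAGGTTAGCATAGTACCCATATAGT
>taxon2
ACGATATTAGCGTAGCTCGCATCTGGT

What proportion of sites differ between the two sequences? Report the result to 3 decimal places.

The sequences differ at 9 of 27 positions (sites 1, 5, 6, 12, 16, 17, 19, 23, 25).
p = 9/27 = 0.333333… ≈ 0.333 (to 3 d.p.).

0.333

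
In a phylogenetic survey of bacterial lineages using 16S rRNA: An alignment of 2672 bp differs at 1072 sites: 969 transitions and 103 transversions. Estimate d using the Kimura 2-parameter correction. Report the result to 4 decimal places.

0.7417

P = 969/2672 ≈ 0.36265 and Q = 103/2672 ≈ 0.038548.
Under the Kimura two-parameter model, d = −½ ln(1 − 2P − Q) − ¼ ln(1 − 2Q).
1 − 2P − Q = 0.236152, giving −½ ln(0.236152) = 0.721640.
1 − 2Q = 0.922904, giving −¼ ln(0.922904) = 0.020058.
d = 0.721640 + 0.020058 = 0.741698.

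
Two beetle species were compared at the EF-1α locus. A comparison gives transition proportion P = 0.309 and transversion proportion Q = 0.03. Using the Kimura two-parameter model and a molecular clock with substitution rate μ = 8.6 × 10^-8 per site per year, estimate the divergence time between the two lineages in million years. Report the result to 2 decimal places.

Under the Kimura two-parameter model, d = −½ ln(1 − 2P − Q) − ¼ ln(1 − 2Q).
1 − 2P − Q = 0.352, giving −½ ln(0.352) = 0.522062.
1 − 2Q = 0.94, giving −¼ ln(0.94) = 0.015469.
d = 0.522062 + 0.015469 = 0.537531.
Under a molecular clock d = 2μt, so t = d/(2μ) = 0.537531 / (2 × 8.6 × 10^-8) = 3.13 million years.

3.13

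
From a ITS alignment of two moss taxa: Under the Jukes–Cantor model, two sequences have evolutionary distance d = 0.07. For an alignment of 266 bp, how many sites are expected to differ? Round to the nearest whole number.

Invert JC69: p = (3/4)(1 − e^(−4d/3)) = 0.75 × (1 − e^(-0.093333)) = 0.75 × (1 − 0.910890) = 0.066833.
Expected differing sites = pL ≈ 0.066833 × 266 = 17.777578 ≈ 18.

18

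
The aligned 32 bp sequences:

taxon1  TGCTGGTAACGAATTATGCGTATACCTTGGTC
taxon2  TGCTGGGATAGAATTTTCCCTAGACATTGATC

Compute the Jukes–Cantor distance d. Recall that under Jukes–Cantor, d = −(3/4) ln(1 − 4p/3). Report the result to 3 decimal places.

The sequences differ at 9 of 32 sites (7, 9, 10, 16, 18, 20, 23, 26, 30), so p = 9/32 = 0.28125.
d = −(3/4) ln(1 − 4p/3) = −0.75 ln(1 − 0.375) = −0.75 ln(0.625)
  = −0.75 × (-0.470004) = 0.352503 substitutions/site.

0.353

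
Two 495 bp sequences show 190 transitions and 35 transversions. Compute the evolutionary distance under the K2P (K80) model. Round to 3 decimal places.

0.949

P = 190/495 ≈ 0.383838 and Q = 35/495 ≈ 0.070707.
Under the Kimura two-parameter model, d = −½ ln(1 − 2P − Q) − ¼ ln(1 − 2Q).
1 − 2P − Q = 0.161617, giving −½ ln(0.161617) = 0.911263.
1 − 2Q = 0.858586, giving −¼ ln(0.858586) = 0.038117.
d = 0.911263 + 0.038117 = 0.949380.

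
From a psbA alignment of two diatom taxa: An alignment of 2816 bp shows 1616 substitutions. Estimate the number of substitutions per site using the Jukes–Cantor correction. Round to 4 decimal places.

p = 1616/2816 ≈ 0.573864.
d = −(3/4) ln(1 − 4p/3) = −0.75 ln(1 − 0.765152) = −0.75 ln(0.234848)
  = −0.75 × (-1.448817) = 1.086613 substitutions/site.

1.0866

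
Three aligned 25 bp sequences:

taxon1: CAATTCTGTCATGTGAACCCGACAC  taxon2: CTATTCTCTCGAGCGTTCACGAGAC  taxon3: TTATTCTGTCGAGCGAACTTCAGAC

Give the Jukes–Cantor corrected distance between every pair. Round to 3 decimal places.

d(taxon1,taxon2) = 0.490, d(taxon1,taxon3) = 0.490, d(taxon2,taxon3) = 0.351

taxon1–taxon2: 9/25 sites differ → p = 0.36, d = −0.75 ln(1 − 0.48) = 0.490445 ≈ 0.490.
taxon1–taxon3: 9/25 sites differ → p = 0.36, d = −0.75 ln(1 − 0.48) = 0.490445 ≈ 0.490.
taxon2–taxon3: 7/25 sites differ → p = 0.28, d = −0.75 ln(1 − 0.373333) = 0.350505 ≈ 0.351.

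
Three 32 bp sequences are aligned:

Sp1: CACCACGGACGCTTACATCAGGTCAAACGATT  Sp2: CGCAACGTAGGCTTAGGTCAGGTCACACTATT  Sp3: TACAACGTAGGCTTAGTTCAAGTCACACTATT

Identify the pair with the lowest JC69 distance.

Sp1–Sp2: 8/32 differ, p = 0.250, d = 0.304.
Sp1–Sp3: 9/32 differ, p = 0.281, d = 0.353.
Sp2–Sp3: 4/32 differ, p = 0.125, d = 0.137.
The smallest distance is between Sp2 and Sp3.

Sp2 and Sp3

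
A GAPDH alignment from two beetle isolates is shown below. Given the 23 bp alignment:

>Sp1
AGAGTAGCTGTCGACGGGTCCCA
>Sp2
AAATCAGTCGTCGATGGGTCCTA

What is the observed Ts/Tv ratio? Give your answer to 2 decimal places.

6.00

Transitions are A↔G and C↔T; transversions are all other mismatches.
Transitions: 6. Transversions: 1.
R = 6/1 = 6.00.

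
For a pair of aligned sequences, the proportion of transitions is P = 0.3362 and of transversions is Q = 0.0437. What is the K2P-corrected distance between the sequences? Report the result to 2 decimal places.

Under the Kimura two-parameter model, d = −½ ln(1 − 2P − Q) − ¼ ln(1 − 2Q).
1 − 2P − Q = 0.2839, giving −½ ln(0.2839) = 0.629567.
1 − 2Q = 0.9126, giving −¼ ln(0.9126) = 0.022864.
d = 0.629567 + 0.022864 = 0.652431.

0.65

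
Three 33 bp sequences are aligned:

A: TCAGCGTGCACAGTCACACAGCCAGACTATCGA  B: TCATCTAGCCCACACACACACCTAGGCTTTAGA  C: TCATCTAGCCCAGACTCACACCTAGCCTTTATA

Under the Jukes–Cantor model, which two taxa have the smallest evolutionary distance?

A–B: 11/33 differ, p = 0.333, d = 0.441.
A–C: 12/33 differ, p = 0.364, d = 0.497.
B–C: 4/33 differ, p = 0.121, d = 0.132.
The smallest distance is between B and C.

B and C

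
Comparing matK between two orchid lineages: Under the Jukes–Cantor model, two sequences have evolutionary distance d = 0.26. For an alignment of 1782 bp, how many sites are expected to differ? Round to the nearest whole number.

392

Invert JC69: p = (3/4)(1 − e^(−4d/3)) = 0.75 × (1 − e^(-0.346667)) = 0.75 × (1 − 0.707041) = 0.219719.
Expected differing sites = pL ≈ 0.219719 × 1782 = 391.539258 ≈ 392.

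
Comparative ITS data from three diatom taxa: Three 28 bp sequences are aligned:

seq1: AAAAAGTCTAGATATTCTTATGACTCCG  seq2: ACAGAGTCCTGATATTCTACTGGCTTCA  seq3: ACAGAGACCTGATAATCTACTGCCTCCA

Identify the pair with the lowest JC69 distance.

seq1–seq2: 9/28 differ, p = 0.321, d = 0.420.
seq1–seq3: 10/28 differ, p = 0.357, d = 0.485.
seq2–seq3: 4/28 differ, p = 0.143, d = 0.158.
The smallest distance is between seq2 and seq3.

seq2 and seq3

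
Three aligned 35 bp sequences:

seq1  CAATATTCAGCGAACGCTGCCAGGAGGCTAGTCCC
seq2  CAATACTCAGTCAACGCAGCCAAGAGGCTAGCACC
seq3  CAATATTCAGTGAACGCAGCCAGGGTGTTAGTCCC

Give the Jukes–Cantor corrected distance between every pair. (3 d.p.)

seq1–seq2: 7/35 sites differ → p = 0.2, d = −0.75 ln(1 − 0.266667) = 0.232617 ≈ 0.233.
seq1–seq3: 5/35 sites differ → p ≈ 0.142857, d = −0.75 ln(1 − 0.190476) = 0.158482 ≈ 0.158.
seq2–seq3: 8/35 sites differ → p ≈ 0.228571, d = −0.75 ln(1 − 0.304761) = 0.272625 ≈ 0.273.

d(seq1,seq2) = 0.233, d(seq1,seq3) = 0.158, d(seq2,seq3) = 0.273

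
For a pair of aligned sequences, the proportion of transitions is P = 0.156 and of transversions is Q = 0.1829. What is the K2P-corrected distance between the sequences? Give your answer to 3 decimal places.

0.455

Under the Kimura two-parameter model, d = −½ ln(1 − 2P − Q) − ¼ ln(1 − 2Q).
1 − 2P − Q = 0.5051, giving −½ ln(0.5051) = 0.341499.
1 − 2Q = 0.6342, giving −¼ ln(0.6342) = 0.113848.
d = 0.341499 + 0.113848 = 0.455347.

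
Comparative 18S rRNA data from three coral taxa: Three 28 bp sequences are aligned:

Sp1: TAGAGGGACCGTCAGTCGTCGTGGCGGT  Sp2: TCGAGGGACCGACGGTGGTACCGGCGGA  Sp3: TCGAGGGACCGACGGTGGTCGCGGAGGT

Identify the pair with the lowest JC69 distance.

Sp2 and Sp3

Sp1–Sp2: 8/28 differ, p = 0.286, d = 0.360.
Sp1–Sp3: 6/28 differ, p = 0.214, d = 0.252.
Sp2–Sp3: 4/28 differ, p = 0.143, d = 0.158.
The smallest distance is between Sp2 and Sp3.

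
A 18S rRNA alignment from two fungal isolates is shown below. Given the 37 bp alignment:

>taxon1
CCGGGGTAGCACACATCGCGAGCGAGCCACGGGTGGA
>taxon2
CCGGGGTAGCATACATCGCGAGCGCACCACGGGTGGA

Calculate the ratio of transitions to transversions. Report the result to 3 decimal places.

2.000

Transitions are A↔G and C↔T; transversions are all other mismatches.
Transitions: 2. Transversions: 1.
R = 2/1 = 2.000.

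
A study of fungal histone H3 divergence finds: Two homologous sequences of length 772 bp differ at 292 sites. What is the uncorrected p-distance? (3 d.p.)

p = 292/772 = 0.378238… ≈ 0.378 (to 3 d.p.).

0.378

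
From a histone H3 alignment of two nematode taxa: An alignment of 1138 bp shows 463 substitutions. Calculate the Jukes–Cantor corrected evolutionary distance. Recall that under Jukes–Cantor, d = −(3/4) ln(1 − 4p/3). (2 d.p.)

p = 463/1138 ≈ 0.406854.
d = −(3/4) ln(1 − 4p/3) = −0.75 ln(1 − 0.542472) = −0.75 ln(0.457528)
  = −0.75 × (-0.781917) = 0.586438 substitutions/site.

0.59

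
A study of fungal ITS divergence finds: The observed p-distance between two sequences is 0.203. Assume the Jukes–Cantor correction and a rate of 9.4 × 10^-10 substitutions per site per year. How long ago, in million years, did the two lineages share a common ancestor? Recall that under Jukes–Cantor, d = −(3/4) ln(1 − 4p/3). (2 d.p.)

125.91

d = −(3/4) ln(1 − 4p/3) = −0.75 ln(1 − 0.270667) = −0.75 ln(0.729333)
  = −0.75 × (-0.315625) = 0.236719 substitutions/site.
Under a molecular clock d = 2μt, so t = d/(2μ) = 0.236719 / (2 × 9.4 × 10^-10) = 125.91 million years.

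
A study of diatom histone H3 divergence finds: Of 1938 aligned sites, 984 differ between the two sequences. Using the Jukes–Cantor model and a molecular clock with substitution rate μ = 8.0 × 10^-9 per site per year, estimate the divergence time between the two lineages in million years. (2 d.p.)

52.97

p = 984/1938 ≈ 0.50774.
d = −(3/4) ln(1 − 4p/3) = −0.75 ln(1 − 0.676987) = −0.75 ln(0.323013)
  = −0.75 × (-1.130063) = 0.847547 substitutions/site.
Under a molecular clock d = 2μt, so t = d/(2μ) = 0.847547 / (2 × 8.0 × 10^-9) = 52.97 million years.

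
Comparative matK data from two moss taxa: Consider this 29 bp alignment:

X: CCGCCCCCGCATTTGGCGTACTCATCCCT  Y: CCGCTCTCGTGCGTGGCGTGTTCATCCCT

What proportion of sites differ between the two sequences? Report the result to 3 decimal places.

The sequences differ at 8 of 29 positions (sites 5, 7, 10, 11, 12, 13, 20, 21).
p = 8/29 = 0.275862… ≈ 0.276 (to 3 d.p.).

0.276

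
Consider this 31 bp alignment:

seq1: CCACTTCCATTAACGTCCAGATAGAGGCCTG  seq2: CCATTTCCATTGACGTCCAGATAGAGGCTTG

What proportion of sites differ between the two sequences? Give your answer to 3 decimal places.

0.097

The sequences differ at 3 of 31 positions (sites 4, 12, 29).
p = 3/31 = 0.096774… ≈ 0.097 (to 3 d.p.).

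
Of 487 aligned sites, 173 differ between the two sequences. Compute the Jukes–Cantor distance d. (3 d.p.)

0.481

p = 173/487 ≈ 0.355236.
d = −(3/4) ln(1 − 4p/3) = −0.75 ln(1 − 0.473648) = −0.75 ln(0.526352)
  = −0.75 × (-0.641785) = 0.481339 substitutions/site.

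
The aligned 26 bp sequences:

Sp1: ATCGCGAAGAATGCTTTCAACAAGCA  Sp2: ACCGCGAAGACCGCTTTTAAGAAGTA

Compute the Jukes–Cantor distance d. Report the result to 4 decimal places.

0.2758

The sequences differ at 6 of 26 sites (2, 11, 12, 18, 21, 25), so p = 6/26 ≈ 0.230769.
d = −(3/4) ln(1 − 4p/3) = −0.75 ln(1 − 0.307692) = −0.75 ln(0.692308)
  = −0.75 × (-0.367724) = 0.275793 substitutions/site.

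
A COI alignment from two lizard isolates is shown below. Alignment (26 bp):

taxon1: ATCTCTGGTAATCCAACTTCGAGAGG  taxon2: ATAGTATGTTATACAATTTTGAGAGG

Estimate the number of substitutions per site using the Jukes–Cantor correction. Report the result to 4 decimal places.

The sequences differ at 9 of 26 sites (3, 4, 5, 6, 7, 10, 13, 17, 20), so p = 9/26 ≈ 0.346154.
d = −(3/4) ln(1 − 4p/3) = −0.75 ln(1 − 0.461539) = −0.75 ln(0.538461)
  = −0.75 × (-0.619040) = 0.464280 substitutions/site.

0.4643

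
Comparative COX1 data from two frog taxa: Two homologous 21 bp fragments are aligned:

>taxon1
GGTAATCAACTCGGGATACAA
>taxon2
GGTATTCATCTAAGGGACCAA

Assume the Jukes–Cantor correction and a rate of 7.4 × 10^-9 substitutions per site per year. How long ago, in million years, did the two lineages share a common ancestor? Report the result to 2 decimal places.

29.79

The sequences differ at 7 of 21 sites (5, 9, 12, 13, 16, 17, 18), so p = 7/21 ≈ 0.333333.
d = −(3/4) ln(1 − 4p/3) = −0.75 ln(1 − 0.444444) = −0.75 ln(0.555556)
  = −0.75 × (-0.587786) = 0.440840 substitutions/site.
Under a molecular clock d = 2μt, so t = d/(2μ) = 0.440840 / (2 × 7.4 × 10^-9) = 29.79 million years.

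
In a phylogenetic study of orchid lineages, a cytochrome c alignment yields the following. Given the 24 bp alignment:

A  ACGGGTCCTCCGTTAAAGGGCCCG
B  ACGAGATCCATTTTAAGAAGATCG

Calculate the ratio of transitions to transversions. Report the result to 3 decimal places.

Transitions are A↔G and C↔T; transversions are all other mismatches.
Transitions: 8. Transversions: 4.
R = 8/4 = 2.000.

2.000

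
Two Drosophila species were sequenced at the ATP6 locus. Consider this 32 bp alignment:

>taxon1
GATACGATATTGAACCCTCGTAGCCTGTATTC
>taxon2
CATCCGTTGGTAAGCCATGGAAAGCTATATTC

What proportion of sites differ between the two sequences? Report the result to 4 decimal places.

0.4063

The sequences differ at 13 of 32 positions.
p = 13/32 = 0.40625 ≈ 0.4063 (to 4 d.p.).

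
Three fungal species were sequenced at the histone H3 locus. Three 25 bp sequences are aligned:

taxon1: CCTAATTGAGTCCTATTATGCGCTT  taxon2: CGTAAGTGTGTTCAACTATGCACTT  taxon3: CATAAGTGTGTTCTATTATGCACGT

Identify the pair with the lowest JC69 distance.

taxon2 and taxon3

taxon1–taxon2: 7/25 differ, p = 0.280, d = 0.351.
taxon1–taxon3: 6/25 differ, p = 0.240, d = 0.289.
taxon2–taxon3: 4/25 differ, p = 0.160, d = 0.180.
The smallest distance is between taxon2 and taxon3.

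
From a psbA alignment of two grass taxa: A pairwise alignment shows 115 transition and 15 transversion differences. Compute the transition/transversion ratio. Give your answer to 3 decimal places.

7.667

R = 115/15 = 7.666666… ≈ 7.667 (to 3 d.p.).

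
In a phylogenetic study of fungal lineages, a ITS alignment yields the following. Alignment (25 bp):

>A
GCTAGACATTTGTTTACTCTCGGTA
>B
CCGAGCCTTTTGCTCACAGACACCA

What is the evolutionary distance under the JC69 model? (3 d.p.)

The sequences differ at 12 of 25 sites, so p = 12/25 = 0.48.
d = −(3/4) ln(1 − 4p/3) = −0.75 ln(1 − 0.64) = −0.75 ln(0.36)
  = −0.75 × (-1.021651) = 0.766238 substitutions/site.

0.766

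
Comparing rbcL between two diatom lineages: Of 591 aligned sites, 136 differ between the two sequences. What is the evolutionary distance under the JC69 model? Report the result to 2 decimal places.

p = 136/591 ≈ 0.230118.
d = −(3/4) ln(1 − 4p/3) = −0.75 ln(1 − 0.306824) = −0.75 ln(0.693176)
  = −0.75 × (-0.366471) = 0.274853 substitutions/site.

0.27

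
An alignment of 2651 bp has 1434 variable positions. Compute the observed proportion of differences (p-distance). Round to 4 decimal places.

p = 1434/2651 = 0.540927… ≈ 0.5409 (to 4 d.p.).

0.5409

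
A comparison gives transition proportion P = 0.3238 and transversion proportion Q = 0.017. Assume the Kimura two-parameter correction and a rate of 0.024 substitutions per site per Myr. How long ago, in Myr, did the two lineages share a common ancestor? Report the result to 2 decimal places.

11.56

Under the Kimura two-parameter model, d = −½ ln(1 − 2P − Q) − ¼ ln(1 − 2Q).
1 − 2P − Q = 0.3354, giving −½ ln(0.3354) = 0.546216.
1 − 2Q = 0.966, giving −¼ ln(0.966) = 0.008648.
d = 0.546216 + 0.008648 = 0.554864.
Under a molecular clock d = 2μt, so t = d/(2μ) = 0.554864 / (2 × 0.024) = 11.56 Myr.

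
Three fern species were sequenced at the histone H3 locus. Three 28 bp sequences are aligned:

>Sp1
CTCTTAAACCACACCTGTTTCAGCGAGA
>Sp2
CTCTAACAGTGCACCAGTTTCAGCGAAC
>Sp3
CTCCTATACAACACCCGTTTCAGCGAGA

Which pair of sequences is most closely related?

Sp1–Sp2: 8/28 differ, p = 0.286, d = 0.360.
Sp1–Sp3: 4/28 differ, p = 0.143, d = 0.158.
Sp2–Sp3: 9/28 differ, p = 0.321, d = 0.420.
The smallest distance is between Sp1 and Sp3.

Sp1 and Sp3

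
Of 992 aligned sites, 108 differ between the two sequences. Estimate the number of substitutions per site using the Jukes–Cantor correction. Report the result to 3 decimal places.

0.118

p = 108/992 ≈ 0.108871.
d = −(3/4) ln(1 − 4p/3) = −0.75 ln(1 − 0.145161) = −0.75 ln(0.854839)
  = −0.75 × (-0.156842) = 0.117632 substitutions/site.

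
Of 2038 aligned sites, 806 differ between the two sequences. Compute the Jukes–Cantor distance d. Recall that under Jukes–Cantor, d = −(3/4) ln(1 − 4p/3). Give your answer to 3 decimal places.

0.562

p = 806/2038 ≈ 0.395486.
d = −(3/4) ln(1 − 4p/3) = −0.75 ln(1 − 0.527315) = −0.75 ln(0.472685)
  = −0.75 × (-0.749326) = 0.561995 substitutions/site.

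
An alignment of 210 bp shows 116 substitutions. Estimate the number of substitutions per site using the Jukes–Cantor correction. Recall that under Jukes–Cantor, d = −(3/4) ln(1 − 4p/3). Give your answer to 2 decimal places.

p = 116/210 ≈ 0.552381.
d = −(3/4) ln(1 − 4p/3) = −0.75 ln(1 − 0.736508) = −0.75 ln(0.263492)
  = −0.75 × (-1.333732) = 1.000299 substitutions/site.

1.00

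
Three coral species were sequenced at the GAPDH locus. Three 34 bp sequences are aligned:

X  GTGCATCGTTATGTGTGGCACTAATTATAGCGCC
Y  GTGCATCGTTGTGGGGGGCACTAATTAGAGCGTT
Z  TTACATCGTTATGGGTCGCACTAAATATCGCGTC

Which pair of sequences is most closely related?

X and Y

X–Y: 6/34 differ, p = 0.176, d = 0.201.
X–Z: 7/34 differ, p = 0.206, d = 0.241.
Y–Z: 9/34 differ, p = 0.265, d = 0.326.
The smallest distance is between X and Y.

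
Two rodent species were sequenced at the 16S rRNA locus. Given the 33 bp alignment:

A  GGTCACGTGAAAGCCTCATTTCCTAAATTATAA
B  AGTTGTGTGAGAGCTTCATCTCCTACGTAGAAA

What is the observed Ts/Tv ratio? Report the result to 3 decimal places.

3.000

Transitions are A↔G and C↔T; transversions are all other mismatches.
Transitions: 9. Transversions: 3.
R = 9/3 = 3.000.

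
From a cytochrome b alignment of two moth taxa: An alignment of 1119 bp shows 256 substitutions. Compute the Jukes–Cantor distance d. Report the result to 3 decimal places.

p = 256/1119 ≈ 0.228776.
d = −(3/4) ln(1 − 4p/3) = −0.75 ln(1 − 0.305035) = −0.75 ln(0.694965)
  = −0.75 × (-0.363894) = 0.272921 substitutions/site.

0.273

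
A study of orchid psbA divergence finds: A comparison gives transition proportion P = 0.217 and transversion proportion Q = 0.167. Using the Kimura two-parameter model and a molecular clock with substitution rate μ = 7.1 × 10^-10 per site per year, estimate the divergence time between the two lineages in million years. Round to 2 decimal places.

395.08

Under the Kimura two-parameter model, d = −½ ln(1 − 2P − Q) − ¼ ln(1 − 2Q).
1 − 2P − Q = 0.399, giving −½ ln(0.399) = 0.459397.
1 − 2Q = 0.666, giving −¼ ln(0.666) = 0.101616.
d = 0.459397 + 0.101616 = 0.561013.
Under a molecular clock d = 2μt, so t = d/(2μ) = 0.561013 / (2 × 7.1 × 10^-10) = 395.08 million years.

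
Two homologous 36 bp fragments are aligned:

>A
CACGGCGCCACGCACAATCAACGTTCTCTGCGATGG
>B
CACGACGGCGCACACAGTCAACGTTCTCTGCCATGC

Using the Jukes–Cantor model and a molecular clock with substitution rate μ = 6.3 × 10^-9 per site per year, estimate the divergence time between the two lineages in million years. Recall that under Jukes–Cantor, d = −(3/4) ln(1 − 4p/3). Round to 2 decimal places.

The sequences differ at 7 of 36 sites (5, 8, 10, 12, 17, 32, 36), so p = 7/36 ≈ 0.194444.
d = −(3/4) ln(1 − 4p/3) = −0.75 ln(1 − 0.259259) = −0.75 ln(0.740741)
  = −0.75 × (-0.300104) = 0.225078 substitutions/site.
Under a molecular clock d = 2μt, so t = d/(2μ) = 0.225078 / (2 × 6.3 × 10^-9) = 17.86 million years.

17.86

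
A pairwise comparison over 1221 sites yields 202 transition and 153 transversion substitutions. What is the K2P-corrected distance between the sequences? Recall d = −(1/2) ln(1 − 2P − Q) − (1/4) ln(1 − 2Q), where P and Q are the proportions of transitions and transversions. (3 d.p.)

P = 202/1221 ≈ 0.165438 and Q = 153/1221 ≈ 0.125307.
Under the Kimura two-parameter model, d = −½ ln(1 − 2P − Q) − ¼ ln(1 − 2Q).
1 − 2P − Q = 0.543817, giving −½ ln(0.543817) = 0.304571.
1 − 2Q = 0.749386, giving −¼ ln(0.749386) = 0.072125.
d = 0.304571 + 0.072125 = 0.376696.

0.377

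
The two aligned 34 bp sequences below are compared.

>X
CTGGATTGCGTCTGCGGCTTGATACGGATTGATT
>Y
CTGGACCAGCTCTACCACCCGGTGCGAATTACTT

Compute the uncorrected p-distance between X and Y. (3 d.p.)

0.441

The sequences differ at 15 of 34 positions.
p = 15/34 = 0.441176… ≈ 0.441 (to 3 d.p.).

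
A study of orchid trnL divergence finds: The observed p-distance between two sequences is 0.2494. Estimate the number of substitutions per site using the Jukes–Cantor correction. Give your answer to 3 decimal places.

0.303

d = −(3/4) ln(1 − 4p/3) = −0.75 ln(1 − 0.332533) = −0.75 ln(0.667467)
  = −0.75 × (-0.404265) = 0.303199 substitutions/site.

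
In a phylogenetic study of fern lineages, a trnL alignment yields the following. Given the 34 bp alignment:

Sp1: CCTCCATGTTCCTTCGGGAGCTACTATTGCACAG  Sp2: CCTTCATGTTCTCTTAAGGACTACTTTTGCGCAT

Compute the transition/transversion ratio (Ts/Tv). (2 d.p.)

4.50

Transitions are A↔G and C↔T; transversions are all other mismatches.
Transitions: 9. Transversions: 2.
R = 9/2 = 4.50.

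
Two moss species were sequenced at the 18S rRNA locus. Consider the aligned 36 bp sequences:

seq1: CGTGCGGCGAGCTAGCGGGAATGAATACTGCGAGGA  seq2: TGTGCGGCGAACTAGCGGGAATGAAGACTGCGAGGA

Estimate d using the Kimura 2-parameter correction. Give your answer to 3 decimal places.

0.089

Of 36 sites, 2 differences are transitions and 1 are transversions, so P = 2/36 ≈ 0.055556 and Q = 1/36 ≈ 0.027778.
Under the Kimura two-parameter model, d = −½ ln(1 − 2P − Q) − ¼ ln(1 − 2Q).
1 − 2P − Q = 0.86111, giving −½ ln(0.86111) = 0.074767.
1 − 2Q = 0.944444, giving −¼ ln(0.944444) = 0.014290.
d = 0.074767 + 0.014290 = 0.089057.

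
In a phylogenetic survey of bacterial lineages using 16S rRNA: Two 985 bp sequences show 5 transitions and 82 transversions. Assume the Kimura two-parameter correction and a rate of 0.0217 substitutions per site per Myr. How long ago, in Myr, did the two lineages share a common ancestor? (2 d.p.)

2.18

P = 5/985 ≈ 0.005076 and Q = 82/985 ≈ 0.083249.
Under the Kimura two-parameter model, d = −½ ln(1 − 2P − Q) − ¼ ln(1 − 2Q).
1 − 2P − Q = 0.906599, giving −½ ln(0.906599) = 0.049028.
1 − 2Q = 0.833502, giving −¼ ln(0.833502) = 0.045530.
d = 0.049028 + 0.045530 = 0.094558.
Under a molecular clock d = 2μt, so t = d/(2μ) = 0.094558 / (2 × 0.0217) = 2.18 Myr.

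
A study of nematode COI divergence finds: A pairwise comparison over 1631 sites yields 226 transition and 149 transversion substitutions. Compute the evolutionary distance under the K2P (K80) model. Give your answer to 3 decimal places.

P = 226/1631 ≈ 0.138565 and Q = 149/1631 ≈ 0.091355.
Under the Kimura two-parameter model, d = −½ ln(1 − 2P − Q) − ¼ ln(1 − 2Q).
1 − 2P − Q = 0.631515, giving −½ ln(0.631515) = 0.229817.
1 − 2Q = 0.81729, giving −¼ ln(0.81729) = 0.050440.
d = 0.229817 + 0.050440 = 0.280257.

0.280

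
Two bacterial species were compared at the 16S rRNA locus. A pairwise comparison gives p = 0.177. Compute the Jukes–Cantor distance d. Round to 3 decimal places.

d = −(3/4) ln(1 − 4p/3) = −0.75 ln(1 − 0.236) = −0.75 ln(0.764)
  = −0.75 × (-0.269187) = 0.201890 substitutions/site.

0.202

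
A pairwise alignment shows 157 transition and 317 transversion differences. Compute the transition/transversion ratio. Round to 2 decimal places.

R = 157/317 = 0.495268… ≈ 0.50 (to 2 d.p.).

0.50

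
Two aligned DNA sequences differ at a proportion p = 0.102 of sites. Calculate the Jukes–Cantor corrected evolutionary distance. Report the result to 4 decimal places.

d = −(3/4) ln(1 − 4p/3) = −0.75 ln(1 − 0.136) = −0.75 ln(0.864)
  = −0.75 × (-0.146183) = 0.109637 substitutions/site.

0.1096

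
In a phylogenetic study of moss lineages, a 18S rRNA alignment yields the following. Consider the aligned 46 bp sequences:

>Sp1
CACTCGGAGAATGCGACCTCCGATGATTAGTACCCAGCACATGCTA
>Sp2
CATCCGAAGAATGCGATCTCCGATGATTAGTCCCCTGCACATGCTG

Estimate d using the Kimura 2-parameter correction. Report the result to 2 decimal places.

Of 46 sites, 5 differences are transitions and 2 are transversions, so P = 5/46 ≈ 0.108696 and Q = 2/46 ≈ 0.043478.
Under the Kimura two-parameter model, d = −½ ln(1 − 2P − Q) − ¼ ln(1 − 2Q).
1 − 2P − Q = 0.73913, giving −½ ln(0.73913) = 0.151141.
1 − 2Q = 0.913044, giving −¼ ln(0.913044) = 0.022743.
d = 0.151141 + 0.022743 = 0.173884.

0.17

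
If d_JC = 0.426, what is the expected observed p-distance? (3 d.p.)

0.325

p = (3/4)(1 − e^(−4d/3)) = 0.75 × (1 − e^(-0.568)) = 0.75 × (1 − 0.566658) = 0.325007.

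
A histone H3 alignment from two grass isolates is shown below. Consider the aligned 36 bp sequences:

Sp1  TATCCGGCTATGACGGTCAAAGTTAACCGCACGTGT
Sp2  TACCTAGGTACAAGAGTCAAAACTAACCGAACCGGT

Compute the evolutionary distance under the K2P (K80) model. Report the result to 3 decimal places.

Of 36 sites, 8 differences are transitions and 5 are transversions, so P = 8/36 ≈ 0.222222 and Q = 5/36 ≈ 0.138889.
Under the Kimura two-parameter model, d = −½ ln(1 − 2P − Q) − ¼ ln(1 − 2Q).
1 − 2P − Q = 0.416667, giving −½ ln(0.416667) = 0.437734.
1 − 2Q = 0.722222, giving −¼ ln(0.722222) = 0.081356.
d = 0.437734 + 0.081356 = 0.519090.

0.519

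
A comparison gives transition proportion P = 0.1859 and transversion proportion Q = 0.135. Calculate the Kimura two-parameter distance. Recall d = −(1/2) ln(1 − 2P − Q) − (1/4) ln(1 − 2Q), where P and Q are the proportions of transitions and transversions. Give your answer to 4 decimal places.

Under the Kimura two-parameter model, d = −½ ln(1 − 2P − Q) − ¼ ln(1 − 2Q).
1 − 2P − Q = 0.4932, giving −½ ln(0.4932) = 0.353420.
1 − 2Q = 0.73, giving −¼ ln(0.73) = 0.078678.
d = 0.353420 + 0.078678 = 0.432098.

0.4321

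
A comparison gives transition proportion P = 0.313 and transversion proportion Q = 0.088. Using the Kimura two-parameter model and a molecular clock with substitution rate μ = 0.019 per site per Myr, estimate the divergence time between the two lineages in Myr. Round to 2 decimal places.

17.74

Under the Kimura two-parameter model, d = −½ ln(1 − 2P − Q) − ¼ ln(1 − 2Q).
1 − 2P − Q = 0.286, giving −½ ln(0.286) = 0.625882.
1 − 2Q = 0.824, giving −¼ ln(0.824) = 0.048396.
d = 0.625882 + 0.048396 = 0.674278.
Under a molecular clock d = 2μt, so t = d/(2μ) = 0.674278 / (2 × 0.019) = 17.74 Myr.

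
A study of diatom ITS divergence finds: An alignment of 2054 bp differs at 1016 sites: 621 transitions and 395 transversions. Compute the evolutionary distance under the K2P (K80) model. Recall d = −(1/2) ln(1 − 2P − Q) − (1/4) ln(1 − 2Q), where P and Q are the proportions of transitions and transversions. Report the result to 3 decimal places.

0.919

P = 621/2054 ≈ 0.302337 and Q = 395/2054 ≈ 0.192308.
Under the Kimura two-parameter model, d = −½ ln(1 − 2P − Q) − ¼ ln(1 − 2Q).
1 − 2P − Q = 0.203018, giving −½ ln(0.203018) = 0.797230.
1 − 2Q = 0.615384, giving −¼ ln(0.615384) = 0.121377.
d = 0.797230 + 0.121377 = 0.918607.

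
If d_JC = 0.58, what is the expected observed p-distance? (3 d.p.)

p = (3/4)(1 − e^(−4d/3)) = 0.75 × (1 − e^(-0.773333)) = 0.75 × (1 − 0.461472) = 0.403896.

0.404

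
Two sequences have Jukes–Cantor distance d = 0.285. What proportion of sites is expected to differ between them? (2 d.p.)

p = (3/4)(1 − e^(−4d/3)) = 0.75 × (1 − e^(-0.38)) = 0.75 × (1 − 0.683861) = 0.237104.

0.24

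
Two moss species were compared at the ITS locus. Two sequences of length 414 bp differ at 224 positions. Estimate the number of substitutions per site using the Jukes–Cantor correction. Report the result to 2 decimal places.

0.96

p = 224/414 ≈ 0.541063.
d = −(3/4) ln(1 − 4p/3) = −0.75 ln(1 − 0.721417) = −0.75 ln(0.278583)
  = −0.75 × (-1.278039) = 0.958529 substitutions/site.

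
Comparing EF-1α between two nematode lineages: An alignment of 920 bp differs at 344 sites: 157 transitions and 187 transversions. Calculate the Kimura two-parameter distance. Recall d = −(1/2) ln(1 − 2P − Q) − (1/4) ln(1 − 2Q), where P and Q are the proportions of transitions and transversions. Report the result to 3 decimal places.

P = 157/920 ≈ 0.170652 and Q = 187/920 ≈ 0.203261.
Under the Kimura two-parameter model, d = −½ ln(1 − 2P − Q) − ¼ ln(1 − 2Q).
1 − 2P − Q = 0.455435, giving −½ ln(0.455435) = 0.393251.
1 − 2Q = 0.593478, giving −¼ ln(0.593478) = 0.130439.
d = 0.393251 + 0.130439 = 0.523690.

0.524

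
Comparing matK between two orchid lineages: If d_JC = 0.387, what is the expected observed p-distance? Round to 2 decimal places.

p = (3/4)(1 − e^(−4d/3)) = 0.75 × (1 − e^(-0.516)) = 0.75 × (1 − 0.596903) = 0.302323.

0.30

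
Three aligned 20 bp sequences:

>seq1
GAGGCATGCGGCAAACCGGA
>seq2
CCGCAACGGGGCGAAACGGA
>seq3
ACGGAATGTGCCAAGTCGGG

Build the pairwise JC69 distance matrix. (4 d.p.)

d(seq1,seq2) = 0.5716, d(seq1,seq3) = 0.5716, d(seq2,seq3) = 0.6872

seq1–seq2: 8/20 sites differ → p = 0.4, d = −0.75 ln(1 − 0.533333) = 0.571605 ≈ 0.5716.
seq1–seq3: 8/20 sites differ → p = 0.4, d = −0.75 ln(1 − 0.533333) = 0.571605 ≈ 0.5716.
seq2–seq3: 9/20 sites differ → p = 0.45, d = −0.75 ln(1 − 0.6) = 0.687218 ≈ 0.6872.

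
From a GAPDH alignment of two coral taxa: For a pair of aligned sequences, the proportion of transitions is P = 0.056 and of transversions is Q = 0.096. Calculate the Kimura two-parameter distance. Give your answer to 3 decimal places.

0.170

Under the Kimura two-parameter model, d = −½ ln(1 − 2P − Q) − ¼ ln(1 − 2Q).
1 − 2P − Q = 0.792, giving −½ ln(0.792) = 0.116597.
1 − 2Q = 0.808, giving −¼ ln(0.808) = 0.053298.
d = 0.116597 + 0.053298 = 0.169895.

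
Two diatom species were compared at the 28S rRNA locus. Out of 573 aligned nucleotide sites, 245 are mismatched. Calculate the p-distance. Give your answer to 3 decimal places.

p = 245/573 = 0.427574… ≈ 0.428 (to 3 d.p.).

0.428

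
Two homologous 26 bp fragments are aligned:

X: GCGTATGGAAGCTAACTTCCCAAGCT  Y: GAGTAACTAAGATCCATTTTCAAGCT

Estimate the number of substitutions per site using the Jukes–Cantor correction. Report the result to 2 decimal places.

0.54

The sequences differ at 10 of 26 sites (2, 6, 7, 8, 12, 14, 15, 16, 19, 20), so p = 10/26 ≈ 0.384615.
d = −(3/4) ln(1 − 4p/3) = −0.75 ln(1 − 0.51282) = −0.75 ln(0.48718)
  = −0.75 × (-0.719122) = 0.539342 substitutions/site.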